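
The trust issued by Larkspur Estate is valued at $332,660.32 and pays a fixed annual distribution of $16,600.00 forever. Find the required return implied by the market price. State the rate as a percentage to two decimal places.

4.99%

P = C/r ⇒ r = C/P = $16,600.00/$332,660.32 = 0.049901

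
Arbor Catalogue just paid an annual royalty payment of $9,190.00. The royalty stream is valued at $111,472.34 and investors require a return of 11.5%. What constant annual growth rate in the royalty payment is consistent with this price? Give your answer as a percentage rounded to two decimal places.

3.01%

P = D₀(1+g)/(r−g) ⇒ P(r−g) = D₀(1+g) ⇒ g(P+D₀) = P·r − D₀
g = (P·r − D₀)/(P + D₀) = ($111,472.34×0.115 − $9,190.00) / ($111,472.34 + $9,190.00) = 0.030078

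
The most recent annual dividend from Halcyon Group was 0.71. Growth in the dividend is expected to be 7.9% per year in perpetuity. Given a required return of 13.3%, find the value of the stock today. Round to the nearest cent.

D₁ = D₀ × (1 + g) = 0.71 × 1.079 = 0.7661
Growing perpetuity: P = D₁ / (r − g) = 0.7661 / (0.133 − 0.079) = 14.19

14.19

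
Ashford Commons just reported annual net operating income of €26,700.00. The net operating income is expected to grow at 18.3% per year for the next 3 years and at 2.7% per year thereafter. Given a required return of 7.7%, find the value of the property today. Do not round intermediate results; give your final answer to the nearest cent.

D_1 = 31586.10000
D_2 = 37366.35630
D_3 = 44204.39950
Terminal value at year 3: TV = D_3×(1+g_2)/(r−g_2) = 45397.91829/0.05 = 907958.36579
P_0 = D_1/(1+r)^1 + D_2/(1+r)^2 + D_3/(1+r)^3 + TV/(1+r)^3
    = 29327.85515 + 32214.34786 + 35384.93363 + 726806.53676 = 823733.67340

€823733.67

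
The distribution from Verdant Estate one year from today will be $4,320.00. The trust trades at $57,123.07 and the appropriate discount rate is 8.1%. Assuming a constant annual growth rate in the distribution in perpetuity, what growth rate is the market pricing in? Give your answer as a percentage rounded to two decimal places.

0.54%

P = D₁/(r−g) ⇒ g = r − D₁/P = 0.081 − $4,320.00/$57,123.07 = 0.005374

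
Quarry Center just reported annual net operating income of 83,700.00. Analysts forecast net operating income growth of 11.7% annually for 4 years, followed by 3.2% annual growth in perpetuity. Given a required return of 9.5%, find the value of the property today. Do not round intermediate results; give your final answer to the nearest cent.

1836596.56

D_1 = 93492.90000
D_2 = 104431.56930
D_3 = 116650.06291
D_4 = 130298.12027
Terminal value at year 4: TV = D_4×(1+g_2)/(r−g_2) = 134467.66012/0.063 = 2134407.30344
P_0 = D_1/(1+r)^1 + D_2/(1+r)^2 + D_3/(1+r)^3 + D_4/(1+r)^4 + TV/(1+r)^4
    = 85381.64384 + 87097.07412 + 88846.96968 + 90632.02295 + 1484638.85210 = 1836596.56268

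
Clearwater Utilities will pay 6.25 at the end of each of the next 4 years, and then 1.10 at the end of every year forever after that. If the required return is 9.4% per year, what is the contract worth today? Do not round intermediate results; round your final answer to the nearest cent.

28.24

PV of 4-year annuity: 6.25 × [1 − (1+0.094)^−4] / 0.094 = 20.07174
Perpetuity value at year 4: 1.10 / 0.094 = 11.70213
PV of perpetuity: 11.70213 / (1+0.094)^4 = 8.16950
Total PV = 20.07174 + 8.16950 = 28.24124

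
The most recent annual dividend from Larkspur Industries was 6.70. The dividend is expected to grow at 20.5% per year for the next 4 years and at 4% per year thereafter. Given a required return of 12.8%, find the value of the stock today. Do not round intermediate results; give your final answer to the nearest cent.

D_1 = 8.07350
D_2 = 9.72857
D_3 = 11.72292
D_4 = 14.12612
Terminal value at year 4: TV = D_4×(1+g_2)/(r−g_2) = 14.69117/0.088 = 166.94509
P_0 = D_1/(1+r)^1 + D_2/(1+r)^2 + D_3/(1+r)^3 + D_4/(1+r)^4 + TV/(1+r)^4
    = 7.15736 + 7.64594 + 8.16787 + 8.72543 + 103.11866 = 134.81525

134.82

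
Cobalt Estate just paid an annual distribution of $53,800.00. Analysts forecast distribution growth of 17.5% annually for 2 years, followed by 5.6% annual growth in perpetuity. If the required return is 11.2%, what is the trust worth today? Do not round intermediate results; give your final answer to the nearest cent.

$1249641.33

D_1 = 63215.00000
D_2 = 74277.62500
Terminal value at year 2: TV = D_2×(1+g_2)/(r−g_2) = 78437.17200/0.056 = 1400663.78571
P_0 = D_1/(1+r)^1 + D_2/(1+r)^2 + TV/(1+r)^2
    = 56848.02158 + 60068.72784 + 1132724.58215 = 1249641.33158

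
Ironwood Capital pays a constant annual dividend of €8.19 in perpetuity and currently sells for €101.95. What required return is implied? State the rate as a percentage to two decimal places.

P = C/r ⇒ r = C/P = €8.19/€101.95 = 0.080333

8.03%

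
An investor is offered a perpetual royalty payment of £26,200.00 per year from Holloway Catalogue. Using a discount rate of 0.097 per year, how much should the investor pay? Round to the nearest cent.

Level perpetuity: PV = C / r = £26,200.00 / 0.097 = £270,103.09

£270103.09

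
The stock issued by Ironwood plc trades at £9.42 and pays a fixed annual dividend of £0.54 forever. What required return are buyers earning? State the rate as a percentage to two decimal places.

5.73%

P = C/r ⇒ r = C/P = £0.54/£9.42 = 0.057325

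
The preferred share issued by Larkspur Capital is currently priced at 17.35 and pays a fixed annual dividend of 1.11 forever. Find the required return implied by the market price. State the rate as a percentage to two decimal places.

6.40%

P = C/r ⇒ r = C/P = 1.11/17.35 = 0.063977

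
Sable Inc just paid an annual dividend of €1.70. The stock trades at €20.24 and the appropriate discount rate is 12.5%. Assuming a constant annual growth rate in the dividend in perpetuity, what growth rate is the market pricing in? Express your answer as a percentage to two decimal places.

3.78%

P = D₀(1+g)/(r−g) ⇒ P(r−g) = D₀(1+g) ⇒ g(P+D₀) = P·r − D₀
g = (P·r − D₀)/(P + D₀) = (€20.24×0.125 − €1.70) / (€20.24 + €1.70) = 0.037830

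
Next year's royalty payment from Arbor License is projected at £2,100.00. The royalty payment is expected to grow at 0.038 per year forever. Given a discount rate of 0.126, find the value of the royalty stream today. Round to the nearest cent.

Growing perpetuity: P = D₁ / (r − g) = £2,100.0000 / (0.126 − 0.038) = £23,863.64

£23863.64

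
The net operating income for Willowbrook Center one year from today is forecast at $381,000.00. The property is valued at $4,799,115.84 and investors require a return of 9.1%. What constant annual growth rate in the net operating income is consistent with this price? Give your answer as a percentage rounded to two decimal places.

1.16%

P = D₁/(r−g) ⇒ g = r − D₁/P = 0.091 − $381,000.00/$4,799,115.84 = 0.011610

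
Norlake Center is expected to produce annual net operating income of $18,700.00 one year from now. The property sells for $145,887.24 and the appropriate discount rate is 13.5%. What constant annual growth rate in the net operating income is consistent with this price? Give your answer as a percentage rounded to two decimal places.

P = D₁/(r−g) ⇒ g = r − D₁/P = 0.135 − $18,700.00/$145,887.24 = 0.006819

0.68%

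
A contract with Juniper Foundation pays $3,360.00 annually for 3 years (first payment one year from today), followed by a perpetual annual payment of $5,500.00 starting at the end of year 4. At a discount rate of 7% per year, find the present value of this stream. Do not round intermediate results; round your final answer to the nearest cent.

PV of 3-year annuity: $3,360.00 × [1 − (1+0.07)^−3] / 0.07 = 8817.70191
Perpetuity value at year 3: $5,500.00 / 0.07 = 78571.42857
PV of perpetuity: 78571.42857 / (1+0.07)^3 = 64137.69033
Total PV = 8817.70191 + 64137.69033 = 72955.39224

$72955.39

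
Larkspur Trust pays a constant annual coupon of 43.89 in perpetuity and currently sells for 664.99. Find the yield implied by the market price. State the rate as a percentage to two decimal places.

P = C/r ⇒ r = C/P = 43.89/664.99 = 0.066001

6.60%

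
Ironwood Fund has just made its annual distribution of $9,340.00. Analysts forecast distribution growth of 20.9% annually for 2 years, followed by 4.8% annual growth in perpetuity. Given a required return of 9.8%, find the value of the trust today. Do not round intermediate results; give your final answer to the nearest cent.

D_1 = 11292.06000
D_2 = 13652.10054
Terminal value at year 2: TV = D_2×(1+g_2)/(r−g_2) = 14307.40137/0.05 = 286148.02732
P_0 = D_1/(1+r)^1 + D_2/(1+r)^2 + TV/(1+r)^2
    = 10284.20765 + 11323.86799 + 237348.27300 = 258956.34863

$258956.35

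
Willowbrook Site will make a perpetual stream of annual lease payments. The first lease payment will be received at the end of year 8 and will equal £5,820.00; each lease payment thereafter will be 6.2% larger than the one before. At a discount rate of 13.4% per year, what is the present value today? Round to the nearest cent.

Value at end of year 7: C₁ / (r − g) = £5,820.00 / (0.134 − 0.062) = £80,833.3333
Discount to today: PV = £80,833.3333 / (1 + 0.134)^7 = £80,833.3333 / 2.411523 = £33,519.62

£33519.62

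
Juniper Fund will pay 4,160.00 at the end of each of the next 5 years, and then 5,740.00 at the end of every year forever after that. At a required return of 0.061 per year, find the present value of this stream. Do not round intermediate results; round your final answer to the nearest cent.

87460.89

PV of 5-year annuity: 4,160.00 × [1 − (1+0.061)^−5] / 0.061 = 17475.86511
Perpetuity value at year 5: 5,740.00 / 0.061 = 94098.36066
PV of perpetuity: 94098.36066 / (1+0.061)^5 = 69985.02755
Total PV = 17475.86511 + 69985.02755 = 87460.89266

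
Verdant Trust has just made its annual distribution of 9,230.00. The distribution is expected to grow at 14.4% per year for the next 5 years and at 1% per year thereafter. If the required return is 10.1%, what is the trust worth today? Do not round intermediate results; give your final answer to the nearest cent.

175919.58

D_1 = 10559.12000
D_2 = 12079.63328
D_3 = 13819.10047
D_4 = 15809.05094
D_5 = 18085.55428
Terminal value at year 5: TV = D_5×(1+g_2)/(r−g_2) = 18266.40982/0.091 = 200729.77823
P_0 = D_1/(1+r)^1 + D_2/(1+r)^2 + D_3/(1+r)^3 + D_4/(1+r)^4 + D_5/(1+r)^5 + TV/(1+r)^5
    = 9590.48138 + 9965.04151 + 10354.23023 + 10758.61888 + 11178.80109 + 124072.40766 = 175919.58074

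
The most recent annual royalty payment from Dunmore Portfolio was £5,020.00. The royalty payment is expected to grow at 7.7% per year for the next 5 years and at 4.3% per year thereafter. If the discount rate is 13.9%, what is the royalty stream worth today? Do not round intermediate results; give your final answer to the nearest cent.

D_1 = 5406.54000
D_2 = 5822.84358
D_3 = 6271.20254
D_4 = 6754.08513
D_5 = 7274.14969
Terminal value at year 5: TV = D_5×(1+g_2)/(r−g_2) = 7586.93812/0.096 = 79030.60544
P_0 = D_1/(1+r)^1 + D_2/(1+r)^2 + D_3/(1+r)^3 + D_4/(1+r)^4 + D_5/(1+r)^5 + TV/(1+r)^5
    = 4746.74276 + 4488.35992 + 4244.04182 + 4013.02286 + 3794.57913 + 41226.52112 = 62513.26761

£62513.27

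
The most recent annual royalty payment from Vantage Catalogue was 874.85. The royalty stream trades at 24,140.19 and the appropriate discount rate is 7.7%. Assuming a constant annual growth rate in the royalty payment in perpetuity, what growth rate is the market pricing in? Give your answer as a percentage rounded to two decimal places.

P = D₀(1+g)/(r−g) ⇒ P(r−g) = D₀(1+g) ⇒ g(P+D₀) = P·r − D₀
g = (P·r − D₀)/(P + D₀) = (24,140.19×0.077 − 874.85) / (24,140.19 + 874.85) = 0.039334

3.93%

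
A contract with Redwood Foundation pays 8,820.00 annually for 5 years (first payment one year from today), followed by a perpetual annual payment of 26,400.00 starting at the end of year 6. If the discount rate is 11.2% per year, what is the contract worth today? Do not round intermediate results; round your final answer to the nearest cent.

PV of 5-year annuity: 8,820.00 × [1 − (1+0.112)^−5] / 0.112 = 32434.47127
Perpetuity value at year 5: 26,400.00 / 0.112 = 235714.28571
PV of perpetuity: 235714.28571 / (1+0.112)^5 = 138631.51456
Total PV = 32434.47127 + 138631.51456 = 171065.98583

171065.99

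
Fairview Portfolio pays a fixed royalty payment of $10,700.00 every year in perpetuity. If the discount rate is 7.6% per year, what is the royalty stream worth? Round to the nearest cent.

$140789.47

Level perpetuity: PV = C / r = $10,700.00 / 0.076 = $140,789.47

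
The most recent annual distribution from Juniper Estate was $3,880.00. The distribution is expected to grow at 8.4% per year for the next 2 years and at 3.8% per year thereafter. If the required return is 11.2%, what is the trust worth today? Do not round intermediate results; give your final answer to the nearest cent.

$59187.92

D_1 = 4205.92000
D_2 = 4559.21728
Terminal value at year 2: TV = D_2×(1+g_2)/(r−g_2) = 4732.46754/0.074 = 63952.26401
P_0 = D_1/(1+r)^1 + D_2/(1+r)^2 + TV/(1+r)^2
    = 3782.30216 + 3687.06433 + 51718.55107 = 59187.91756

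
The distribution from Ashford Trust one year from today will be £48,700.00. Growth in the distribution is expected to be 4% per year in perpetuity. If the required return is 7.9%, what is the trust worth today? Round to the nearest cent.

£1248717.95

Growing perpetuity: P = D₁ / (r − g) = £48,700.0000 / (0.079 − 0.04) = £1,248,717.95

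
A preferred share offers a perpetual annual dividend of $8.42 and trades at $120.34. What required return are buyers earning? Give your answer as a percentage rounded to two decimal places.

7.00%

P = C/r ⇒ r = C/P = $8.42/$120.34 = 0.069968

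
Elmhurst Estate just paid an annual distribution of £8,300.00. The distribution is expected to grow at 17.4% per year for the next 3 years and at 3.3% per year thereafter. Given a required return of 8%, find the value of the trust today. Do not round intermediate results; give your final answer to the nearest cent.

D_1 = 9744.20000
D_2 = 11439.69080
D_3 = 13430.19700
Terminal value at year 3: TV = D_3×(1+g_2)/(r−g_2) = 13873.39350/0.047 = 295178.58511
P_0 = D_1/(1+r)^1 + D_2/(1+r)^2 + D_3/(1+r)^3 + TV/(1+r)^3
    = 9022.40741 + 9807.69102 + 10661.32338 + 234322.27772 = 263813.69952

£263813.70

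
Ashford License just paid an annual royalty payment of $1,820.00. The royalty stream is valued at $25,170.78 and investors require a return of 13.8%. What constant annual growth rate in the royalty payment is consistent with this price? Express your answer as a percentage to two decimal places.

6.13%

P = D₀(1+g)/(r−g) ⇒ P(r−g) = D₀(1+g) ⇒ g(P+D₀) = P·r − D₀
g = (P·r − D₀)/(P + D₀) = ($25,170.78×0.138 − $1,820.00) / ($25,170.78 + $1,820.00) = 0.061264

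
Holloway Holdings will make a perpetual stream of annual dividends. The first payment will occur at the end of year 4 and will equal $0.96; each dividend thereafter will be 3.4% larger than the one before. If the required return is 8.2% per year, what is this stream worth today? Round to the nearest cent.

$15.79

Value at end of year 3: C₁ / (r − g) = $0.96 / (0.082 − 0.034) = $20.0000
Discount to today: PV = $20.0000 / (1 + 0.082)^3 = $20.0000 / 1.266723 = $15.79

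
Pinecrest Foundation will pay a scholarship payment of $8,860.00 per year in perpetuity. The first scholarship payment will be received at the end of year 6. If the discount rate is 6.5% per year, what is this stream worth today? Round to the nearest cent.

Value at end of year 5: C / r = $8,860.00 / 0.065 = $136,307.6923
Discount to today: PV = $136,307.6923 / (1 + 0.065)^5 = $136,307.6923 / 1.370087 = $99,488.37

$99488.37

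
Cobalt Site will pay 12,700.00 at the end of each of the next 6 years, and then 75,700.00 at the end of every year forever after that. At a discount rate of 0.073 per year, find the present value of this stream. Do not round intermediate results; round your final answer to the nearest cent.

739455.35

PV of 6-year annuity: 12,700.00 × [1 − (1+0.073)^−6] / 0.073 = 59978.46207
Perpetuity value at year 6: 75,700.00 / 0.073 = 1036986.30137
PV of perpetuity: 1036986.30137 / (1+0.073)^6 = 679476.88570
Total PV = 59978.46207 + 679476.88570 = 739455.34778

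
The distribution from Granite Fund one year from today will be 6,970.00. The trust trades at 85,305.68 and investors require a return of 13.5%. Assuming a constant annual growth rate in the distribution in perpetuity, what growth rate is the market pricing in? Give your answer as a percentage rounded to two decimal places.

5.33%

P = D₁/(r−g) ⇒ g = r − D₁/P = 0.135 − 6,970.00/85,305.68 = 0.053294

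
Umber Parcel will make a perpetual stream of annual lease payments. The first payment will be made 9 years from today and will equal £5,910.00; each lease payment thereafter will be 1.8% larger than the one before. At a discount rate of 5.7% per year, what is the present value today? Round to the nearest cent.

Value at end of year 8: C₁ / (r − g) = £5,910.00 / (0.057 − 0.018) = £151,538.4615
Discount to today: PV = £151,538.4615 / (1 + 0.057)^8 = £151,538.4615 / 1.558116 = £97,257.47

£97257.47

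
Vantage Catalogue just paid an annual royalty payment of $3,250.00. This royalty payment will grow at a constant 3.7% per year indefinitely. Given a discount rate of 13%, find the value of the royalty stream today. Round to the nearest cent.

D₁ = D₀ × (1 + g) = $3,250.00 × 1.037 = $3,370.2500
Growing perpetuity: P = D₁ / (r − g) = $3,370.2500 / (0.13 − 0.037) = $36,239.25

$36239.25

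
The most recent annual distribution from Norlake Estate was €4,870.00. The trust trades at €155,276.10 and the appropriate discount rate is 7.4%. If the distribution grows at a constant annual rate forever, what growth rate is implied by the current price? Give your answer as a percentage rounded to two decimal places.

P = D₀(1+g)/(r−g) ⇒ P(r−g) = D₀(1+g) ⇒ g(P+D₀) = P·r − D₀
g = (P·r − D₀)/(P + D₀) = (€155,276.10×0.074 − €4,870.00) / (€155,276.10 + €4,870.00) = 0.041340

4.13%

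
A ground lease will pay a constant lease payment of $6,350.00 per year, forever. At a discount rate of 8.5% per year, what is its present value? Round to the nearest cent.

Level perpetuity: PV = C / r = $6,350.00 / 0.085 = $74,705.88

$74705.88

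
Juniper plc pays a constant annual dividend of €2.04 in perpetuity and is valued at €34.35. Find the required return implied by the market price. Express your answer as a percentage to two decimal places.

P = C/r ⇒ r = C/P = €2.04/€34.35 = 0.059389

5.94%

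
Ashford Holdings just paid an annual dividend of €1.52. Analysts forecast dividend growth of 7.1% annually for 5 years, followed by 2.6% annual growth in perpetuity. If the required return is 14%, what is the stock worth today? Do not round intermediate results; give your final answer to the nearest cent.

D_1 = 1.62792
D_2 = 1.74350
D_3 = 1.86729
D_4 = 1.99987
D_5 = 2.14186
Terminal value at year 5: TV = D_5×(1+g_2)/(r−g_2) = 2.19755/0.114 = 19.27673
P_0 = D_1/(1+r)^1 + D_2/(1+r)^2 + D_3/(1+r)^3 + D_4/(1+r)^4 + D_5/(1+r)^5 + TV/(1+r)^5
    = 1.42800 + 1.34157 + 1.26037 + 1.18408 + 1.11241 + 10.01173 = 16.33817

€16.34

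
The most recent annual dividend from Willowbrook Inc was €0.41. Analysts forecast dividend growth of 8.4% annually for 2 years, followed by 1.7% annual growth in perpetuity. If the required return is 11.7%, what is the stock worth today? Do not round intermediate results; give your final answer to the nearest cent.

D_1 = 0.44444
D_2 = 0.48177
Terminal value at year 2: TV = D_2×(1+g_2)/(r−g_2) = 0.48996/0.1 = 4.89963
P_0 = D_1/(1+r)^1 + D_2/(1+r)^2 + TV/(1+r)^2
    = 0.39789 + 0.38613 + 3.92696 = 4.71098

€4.71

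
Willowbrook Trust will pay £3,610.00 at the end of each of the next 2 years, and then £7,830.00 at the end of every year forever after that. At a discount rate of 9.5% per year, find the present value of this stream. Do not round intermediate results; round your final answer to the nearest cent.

£75047.65

PV of 2-year annuity: £3,610.00 × [1 − (1+0.095)^−2] / 0.095 = 6307.58324
Perpetuity value at year 2: £7,830.00 / 0.095 = 82421.05263
PV of perpetuity: 82421.05263 / (1+0.095)^2 = 68740.06183
Total PV = 6307.58324 + 68740.06183 = 75047.64507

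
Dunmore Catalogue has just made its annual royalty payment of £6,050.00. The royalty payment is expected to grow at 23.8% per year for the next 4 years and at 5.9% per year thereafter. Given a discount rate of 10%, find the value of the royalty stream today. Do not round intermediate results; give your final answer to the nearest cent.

D_1 = 7489.90000
D_2 = 9272.49620
D_3 = 11479.35030
D_4 = 14211.43567
Terminal value at year 4: TV = D_4×(1+g_2)/(r−g_2) = 15049.91037/0.041 = 367070.98464
P_0 = D_1/(1+r)^1 + D_2/(1+r)^2 + D_3/(1+r)^3 + D_4/(1+r)^4 + TV/(1+r)^4
    = 6809.00000 + 7663.22000 + 8624.60578 + 9706.60178 + 250714.42158 = 283517.84915

£283517.85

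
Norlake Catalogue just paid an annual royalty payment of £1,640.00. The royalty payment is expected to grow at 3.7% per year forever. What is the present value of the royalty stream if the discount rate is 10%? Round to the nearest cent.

£26994.92

D₁ = D₀ × (1 + g) = £1,640.00 × 1.037 = £1,700.6800
Growing perpetuity: P = D₁ / (r − g) = £1,700.6800 / (0.1 − 0.037) = £26,994.92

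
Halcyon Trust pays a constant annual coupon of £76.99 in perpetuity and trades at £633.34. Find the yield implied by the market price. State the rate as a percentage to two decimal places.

P = C/r ⇒ r = C/P = £76.99/£633.34 = 0.121562

12.16%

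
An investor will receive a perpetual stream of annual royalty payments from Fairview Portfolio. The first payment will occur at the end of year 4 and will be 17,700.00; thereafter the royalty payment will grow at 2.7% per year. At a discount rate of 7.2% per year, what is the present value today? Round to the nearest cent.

319283.44

Value at end of year 3: C₁ / (r − g) = 17,700.00 / (0.072 − 0.027) = 393,333.3333
Discount to today: PV = 393,333.3333 / (1 + 0.072)^3 = 393,333.3333 / 1.231925 = 319,283.44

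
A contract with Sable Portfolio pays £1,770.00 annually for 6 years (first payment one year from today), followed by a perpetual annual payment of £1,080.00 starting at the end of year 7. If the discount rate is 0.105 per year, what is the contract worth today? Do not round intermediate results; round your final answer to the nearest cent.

£13247.32

PV of 6-year annuity: £1,770.00 × [1 − (1+0.105)^−6] / 0.105 = 7597.15752
Perpetuity value at year 6: £1,080.00 / 0.105 = 10285.71429
PV of perpetuity: 10285.71429 / (1+0.105)^6 = 5650.16055
Total PV = 7597.15752 + 5650.16055 = 13247.31806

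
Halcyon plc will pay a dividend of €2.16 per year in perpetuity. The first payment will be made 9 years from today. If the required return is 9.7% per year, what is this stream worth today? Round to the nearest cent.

Value at end of year 8: C / r = €2.16 / 0.097 = €22.2680
Discount to today: PV = €22.2680 / (1 + 0.097)^8 = €22.2680 / 2.097264 = €10.62

€10.62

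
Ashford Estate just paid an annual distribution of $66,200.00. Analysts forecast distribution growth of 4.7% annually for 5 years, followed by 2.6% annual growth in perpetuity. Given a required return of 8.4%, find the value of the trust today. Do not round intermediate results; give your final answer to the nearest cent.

D_1 = 69311.40000
D_2 = 72569.03580
D_3 = 75979.78048
D_4 = 79550.83017
D_5 = 83289.71918
Terminal value at year 5: TV = D_5×(1+g_2)/(r−g_2) = 85455.25188/0.058 = 1473366.41176
P_0 = D_1/(1+r)^1 + D_2/(1+r)^2 + D_3/(1+r)^3 + D_4/(1+r)^4 + D_5/(1+r)^5 + TV/(1+r)^5
    = 63940.40590 + 61757.93817 + 59649.96427 + 57613.94150 + 55647.41398 + 984383.56456 = 1282993.22840

$1282993.23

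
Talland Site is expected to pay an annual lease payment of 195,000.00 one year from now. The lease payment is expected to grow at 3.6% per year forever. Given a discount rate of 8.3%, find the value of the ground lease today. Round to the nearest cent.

Growing perpetuity: P = D₁ / (r − g) = 195,000.0000 / (0.083 − 0.036) = 4,148,936.17

4148936.17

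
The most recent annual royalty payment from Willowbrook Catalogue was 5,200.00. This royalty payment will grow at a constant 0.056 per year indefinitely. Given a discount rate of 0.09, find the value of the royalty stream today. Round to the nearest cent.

D₁ = D₀ × (1 + g) = 5,200.00 × 1.056 = 5,491.2000
Growing perpetuity: P = D₁ / (r − g) = 5,491.2000 / (0.09 − 0.056) = 161,505.88

161505.88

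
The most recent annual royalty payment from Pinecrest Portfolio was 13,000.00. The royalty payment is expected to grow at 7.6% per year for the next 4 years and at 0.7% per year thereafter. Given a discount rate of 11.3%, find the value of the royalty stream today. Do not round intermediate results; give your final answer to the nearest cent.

155698.26

D_1 = 13988.00000
D_2 = 15051.08800
D_3 = 16194.97069
D_4 = 17425.78846
Terminal value at year 4: TV = D_4×(1+g_2)/(r−g_2) = 17547.76898/0.106 = 165544.99037
P_0 = D_1/(1+r)^1 + D_2/(1+r)^2 + D_3/(1+r)^3 + D_4/(1+r)^4 + TV/(1+r)^4
    = 12567.83468 + 12150.03604 + 11746.12649 + 11355.64430 + 107878.62083 = 155698.26234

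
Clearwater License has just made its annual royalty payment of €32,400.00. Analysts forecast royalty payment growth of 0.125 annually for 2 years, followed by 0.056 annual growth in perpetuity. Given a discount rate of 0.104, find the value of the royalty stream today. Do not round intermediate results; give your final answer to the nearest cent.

€806835.94

D_1 = 36450.00000
D_2 = 41006.25000
Terminal value at year 2: TV = D_2×(1+g_2)/(r−g_2) = 43302.60000/0.048 = 902137.50000
P_0 = D_1/(1+r)^1 + D_2/(1+r)^2 + TV/(1+r)^2
    = 33016.30435 + 33644.33188 + 740175.30128 = 806835.93750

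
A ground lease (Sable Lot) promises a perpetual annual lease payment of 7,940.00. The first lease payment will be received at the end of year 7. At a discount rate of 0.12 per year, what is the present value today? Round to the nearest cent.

Value at end of year 6: C / r = 7,940.00 / 0.12 = 66,166.6667
Discount to today: PV = 66,166.6667 / (1 + 0.12)^6 = 66,166.6667 / 1.973823 = 33,522.09

33522.09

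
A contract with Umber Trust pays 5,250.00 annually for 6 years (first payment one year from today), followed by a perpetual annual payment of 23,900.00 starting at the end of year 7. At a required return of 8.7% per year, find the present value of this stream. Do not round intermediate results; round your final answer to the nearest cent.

190296.63

PV of 6-year annuity: 5,250.00 × [1 − (1+0.087)^−6] / 0.087 = 23763.22004
Perpetuity value at year 6: 23,900.00 / 0.087 = 274712.64368
PV of perpetuity: 274712.64368 / (1+0.087)^6 = 166533.41341
Total PV = 23763.22004 + 166533.41341 = 190296.63345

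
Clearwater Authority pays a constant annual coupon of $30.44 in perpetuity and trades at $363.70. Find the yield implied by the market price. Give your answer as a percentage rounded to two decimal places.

P = C/r ⇒ r = C/P = $30.44/$363.70 = 0.083695

8.37%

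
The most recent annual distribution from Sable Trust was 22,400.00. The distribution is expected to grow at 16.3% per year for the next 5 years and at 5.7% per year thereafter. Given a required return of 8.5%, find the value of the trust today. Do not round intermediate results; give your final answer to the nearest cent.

D_1 = 26051.20000
D_2 = 30297.54560
D_3 = 35236.04553
D_4 = 40979.52095
D_5 = 47659.18287
Terminal value at year 5: TV = D_5×(1+g_2)/(r−g_2) = 50375.75629/0.028 = 1799134.15335
P_0 = D_1/(1+r)^1 + D_2/(1+r)^2 + D_3/(1+r)^3 + D_4/(1+r)^4 + D_5/(1+r)^5 + TV/(1+r)^5
    = 24010.32258 + 25736.41029 + 27586.58540 + 29569.76850 + 31695.52145 + 1196505.93457 = 1335104.54279

1335104.54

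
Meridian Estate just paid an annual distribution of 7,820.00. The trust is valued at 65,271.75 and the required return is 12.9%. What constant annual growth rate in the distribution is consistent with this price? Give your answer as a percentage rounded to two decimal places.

0.82%

P = D₀(1+g)/(r−g) ⇒ P(r−g) = D₀(1+g) ⇒ g(P+D₀) = P·r − D₀
g = (P·r − D₀)/(P + D₀) = (65,271.75×0.129 − 7,820.00) / (65,271.75 + 7,820.00) = 0.008210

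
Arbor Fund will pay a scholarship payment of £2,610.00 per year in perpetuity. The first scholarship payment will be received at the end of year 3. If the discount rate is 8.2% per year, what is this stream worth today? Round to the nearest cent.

£27187.68

Value at end of year 2: C / r = £2,610.00 / 0.082 = £31,829.2683
Discount to today: PV = £31,829.2683 / (1 + 0.082)^2 = £31,829.2683 / 1.170724 = £27,187.68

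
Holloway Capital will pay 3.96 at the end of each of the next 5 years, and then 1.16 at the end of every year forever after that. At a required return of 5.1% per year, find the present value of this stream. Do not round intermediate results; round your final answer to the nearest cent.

34.83

PV of 5-year annuity: 3.96 × [1 − (1+0.051)^−5] / 0.051 = 17.09744
Perpetuity value at year 5: 1.16 / 0.051 = 22.74510
PV of perpetuity: 22.74510 / (1+0.051)^5 = 17.73676
Total PV = 17.09744 + 17.73676 = 34.83420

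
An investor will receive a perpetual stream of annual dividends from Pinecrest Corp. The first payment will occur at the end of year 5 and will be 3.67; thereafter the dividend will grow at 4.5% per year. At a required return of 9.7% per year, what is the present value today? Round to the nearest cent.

48.73

Value at end of year 4: C₁ / (r − g) = 3.67 / (0.097 − 0.045) = 70.5769
Discount to today: PV = 70.5769 / (1 + 0.097)^4 = 70.5769 / 1.448193 = 48.73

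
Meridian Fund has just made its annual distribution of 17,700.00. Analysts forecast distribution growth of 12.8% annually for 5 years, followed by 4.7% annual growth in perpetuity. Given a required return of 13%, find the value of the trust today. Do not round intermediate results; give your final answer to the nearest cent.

D_1 = 19965.60000
D_2 = 22521.19680
D_3 = 25403.90999
D_4 = 28655.61047
D_5 = 32323.52861
Terminal value at year 5: TV = D_5×(1+g_2)/(r−g_2) = 33842.73445/0.083 = 407743.78860
P_0 = D_1/(1+r)^1 + D_2/(1+r)^2 + D_3/(1+r)^3 + D_4/(1+r)^4 + D_5/(1+r)^5 + TV/(1+r)^5
    = 17668.67257 + 17637.40058 + 17606.18394 + 17575.02255 + 17543.91632 + 221306.99261 = 309338.18857

309338.19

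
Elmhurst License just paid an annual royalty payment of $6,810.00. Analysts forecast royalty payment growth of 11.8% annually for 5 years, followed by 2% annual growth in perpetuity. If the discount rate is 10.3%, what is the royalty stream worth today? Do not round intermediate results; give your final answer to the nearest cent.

$125001.22

D_1 = 7613.58000
D_2 = 8511.98244
D_3 = 9516.39637
D_4 = 10639.33114
D_5 = 11894.77221
Terminal value at year 5: TV = D_5×(1+g_2)/(r−g_2) = 12132.66766/0.083 = 146176.71877
P_0 = D_1/(1+r)^1 + D_2/(1+r)^2 + D_3/(1+r)^3 + D_4/(1+r)^4 + D_5/(1+r)^5 + TV/(1+r)^5
    = 6902.61106 + 6996.48156 + 7091.62864 + 7188.06965 + 7285.82218 + 89536.60991 = 125001.22300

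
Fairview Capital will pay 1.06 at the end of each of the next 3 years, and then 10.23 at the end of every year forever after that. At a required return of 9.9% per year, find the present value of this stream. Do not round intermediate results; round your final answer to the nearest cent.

PV of 3-year annuity: 1.06 × [1 − (1+0.099)^−3] / 0.099 = 2.64071
Perpetuity value at year 3: 10.23 / 0.099 = 103.33333
PV of perpetuity: 103.33333 / (1+0.099)^3 = 77.84798
Total PV = 2.64071 + 77.84798 = 80.48869

80.49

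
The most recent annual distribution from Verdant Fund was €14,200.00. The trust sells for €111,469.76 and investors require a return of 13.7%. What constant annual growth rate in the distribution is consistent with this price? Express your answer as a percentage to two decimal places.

0.85%

P = D₀(1+g)/(r−g) ⇒ P(r−g) = D₀(1+g) ⇒ g(P+D₀) = P·r − D₀
g = (P·r − D₀)/(P + D₀) = (€111,469.76×0.137 − €14,200.00) / (€111,469.76 + €14,200.00) = 0.008525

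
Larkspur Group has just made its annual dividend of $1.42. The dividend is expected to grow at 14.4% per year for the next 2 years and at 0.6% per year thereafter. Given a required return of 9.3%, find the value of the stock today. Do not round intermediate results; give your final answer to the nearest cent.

D_1 = 1.62448
D_2 = 1.85841
Terminal value at year 2: TV = D_2×(1+g_2)/(r−g_2) = 1.86956/0.087 = 21.48914
P_0 = D_1/(1+r)^1 + D_2/(1+r)^2 + TV/(1+r)^2
    = 1.48626 + 1.55561 + 17.98783 = 21.02970

$21.03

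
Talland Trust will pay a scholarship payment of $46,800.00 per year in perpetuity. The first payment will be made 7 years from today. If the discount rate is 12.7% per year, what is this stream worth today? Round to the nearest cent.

Value at end of year 6: C / r = $46,800.00 / 0.127 = $368,503.9370
Discount to today: PV = $368,503.9370 / (1 + 0.127)^6 = $368,503.9370 / 2.049007 = $179,845.11

$179845.11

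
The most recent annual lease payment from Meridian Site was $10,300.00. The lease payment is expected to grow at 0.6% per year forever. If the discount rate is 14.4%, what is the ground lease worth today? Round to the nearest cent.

$75085.51

D₁ = D₀ × (1 + g) = $10,300.00 × 1.006 = $10,361.8000
Growing perpetuity: P = D₁ / (r − g) = $10,361.8000 / (0.144 − 0.006) = $75,085.51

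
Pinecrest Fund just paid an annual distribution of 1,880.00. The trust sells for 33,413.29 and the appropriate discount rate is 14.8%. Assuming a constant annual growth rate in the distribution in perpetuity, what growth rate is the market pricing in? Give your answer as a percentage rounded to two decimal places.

P = D₀(1+g)/(r−g) ⇒ P(r−g) = D₀(1+g) ⇒ g(P+D₀) = P·r − D₀
g = (P·r − D₀)/(P + D₀) = (33,413.29×0.148 − 1,880.00) / (33,413.29 + 1,880.00) = 0.086848

8.68%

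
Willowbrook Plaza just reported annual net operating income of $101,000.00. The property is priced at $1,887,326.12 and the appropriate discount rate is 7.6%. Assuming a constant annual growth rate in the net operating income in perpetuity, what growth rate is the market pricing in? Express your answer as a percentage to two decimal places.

P = D₀(1+g)/(r−g) ⇒ P(r−g) = D₀(1+g) ⇒ g(P+D₀) = P·r − D₀
g = (P·r − D₀)/(P + D₀) = ($1,887,326.12×0.076 − $101,000.00) / ($1,887,326.12 + $101,000.00) = 0.021343

2.13%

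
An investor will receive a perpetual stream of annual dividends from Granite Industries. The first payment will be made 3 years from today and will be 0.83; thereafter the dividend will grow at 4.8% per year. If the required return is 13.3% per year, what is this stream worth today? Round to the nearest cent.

Value at end of year 2: C₁ / (r − g) = 0.83 / (0.133 − 0.048) = 9.7647
Discount to today: PV = 9.7647 / (1 + 0.133)^2 = 9.7647 / 1.283689 = 7.61

7.61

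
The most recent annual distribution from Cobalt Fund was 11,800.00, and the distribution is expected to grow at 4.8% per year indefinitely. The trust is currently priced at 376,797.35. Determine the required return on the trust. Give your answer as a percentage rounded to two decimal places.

D₁ = 11,800.00 × 1.048 = 12,366.4000
P = D₁/(r − g) ⇒ r = D₁/P + g = 12,366.4000/376,797.35 + 0.048 = 0.032820 + 0.048 = 0.080820

8.08%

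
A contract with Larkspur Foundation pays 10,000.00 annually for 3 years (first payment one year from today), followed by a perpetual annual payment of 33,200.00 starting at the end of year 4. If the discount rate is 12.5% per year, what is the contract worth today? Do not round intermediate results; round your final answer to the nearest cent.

PV of 3-year annuity: 10,000.00 × [1 − (1+0.125)^−3] / 0.125 = 23813.44307
Perpetuity value at year 3: 33,200.00 / 0.125 = 265600.00000
PV of perpetuity: 265600.00000 / (1+0.125)^3 = 186539.36900
Total PV = 23813.44307 + 186539.36900 = 210352.81207

210352.81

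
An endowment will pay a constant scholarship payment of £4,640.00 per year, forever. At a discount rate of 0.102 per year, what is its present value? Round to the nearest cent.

£45490.20

Level perpetuity: PV = C / r = £4,640.00 / 0.102 = £45,490.20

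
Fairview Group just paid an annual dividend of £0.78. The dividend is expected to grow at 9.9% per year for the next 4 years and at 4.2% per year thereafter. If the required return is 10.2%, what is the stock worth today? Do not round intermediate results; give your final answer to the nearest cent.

D_1 = 0.85722
D_2 = 0.94208
D_3 = 1.03535
D_4 = 1.13785
Terminal value at year 4: TV = D_4×(1+g_2)/(r−g_2) = 1.18564/0.06 = 19.76068
P_0 = D_1/(1+r)^1 + D_2/(1+r)^2 + D_3/(1+r)^3 + D_4/(1+r)^4 + TV/(1+r)^4
    = 0.77788 + 0.77576 + 0.77365 + 0.77154 + 13.39909 = 16.49792

£16.50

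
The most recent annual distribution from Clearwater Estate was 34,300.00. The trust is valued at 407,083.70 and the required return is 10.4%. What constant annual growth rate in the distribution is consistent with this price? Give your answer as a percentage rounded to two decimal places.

1.82%

P = D₀(1+g)/(r−g) ⇒ P(r−g) = D₀(1+g) ⇒ g(P+D₀) = P·r − D₀
g = (P·r − D₀)/(P + D₀) = (407,083.70×0.104 − 34,300.00) / (407,083.70 + 34,300.00) = 0.018208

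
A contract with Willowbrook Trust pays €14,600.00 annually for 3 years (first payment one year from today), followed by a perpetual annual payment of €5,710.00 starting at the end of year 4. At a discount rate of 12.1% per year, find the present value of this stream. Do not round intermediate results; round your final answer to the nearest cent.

PV of 3-year annuity: €14,600.00 × [1 − (1+0.121)^−3] / 0.121 = 35006.56563
Perpetuity value at year 3: €5,710.00 / 0.121 = 47190.08264
PV of perpetuity: 47190.08264 / (1+0.121)^3 = 33499.15869
Total PV = 35006.56563 + 33499.15869 = 68505.72432

€68505.72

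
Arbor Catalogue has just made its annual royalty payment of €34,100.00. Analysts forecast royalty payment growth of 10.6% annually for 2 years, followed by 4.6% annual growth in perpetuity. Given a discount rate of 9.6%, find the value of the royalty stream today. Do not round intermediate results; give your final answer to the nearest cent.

€795585.36

D_1 = 37714.60000
D_2 = 41712.34760
Terminal value at year 2: TV = D_2×(1+g_2)/(r−g_2) = 43631.11559/0.05 = 872622.31179
P_0 = D_1/(1+r)^1 + D_2/(1+r)^2 + TV/(1+r)^2
    = 34411.13139 + 34725.10156 + 726449.12471 = 795585.35766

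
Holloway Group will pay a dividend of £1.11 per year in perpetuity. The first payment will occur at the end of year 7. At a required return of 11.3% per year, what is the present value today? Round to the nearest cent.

£5.17

Value at end of year 6: C / r = £1.11 / 0.113 = £9.8230
Discount to today: PV = £9.8230 / (1 + 0.113)^6 = £9.8230 / 1.900951 = £5.17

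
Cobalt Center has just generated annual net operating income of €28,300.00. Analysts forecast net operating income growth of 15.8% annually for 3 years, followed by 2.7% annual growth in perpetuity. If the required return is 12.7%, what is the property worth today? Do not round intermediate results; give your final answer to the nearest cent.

D_1 = 32771.40000
D_2 = 37949.28120
D_3 = 43945.26763
Terminal value at year 3: TV = D_3×(1+g_2)/(r−g_2) = 45131.78986/0.1 = 451317.89856
P_0 = D_1/(1+r)^1 + D_2/(1+r)^2 + D_3/(1+r)^3 + TV/(1+r)^3
    = 29078.43833 + 29878.28890 + 30700.14068 + 315290.44476 = 404947.31267

€404947.31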